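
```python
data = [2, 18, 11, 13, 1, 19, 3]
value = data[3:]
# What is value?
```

data has length 7. The slice data[3:] selects indices [3, 4, 5, 6] (3->13, 4->1, 5->19, 6->3), giving [13, 1, 19, 3].

[13, 1, 19, 3]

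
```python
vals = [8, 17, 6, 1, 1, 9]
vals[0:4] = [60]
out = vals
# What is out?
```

vals starts as [8, 17, 6, 1, 1, 9] (length 6). The slice vals[0:4] covers indices [0, 1, 2, 3] with values [8, 17, 6, 1]. Replacing that slice with [60] (different length) produces [60, 1, 9].

[60, 1, 9]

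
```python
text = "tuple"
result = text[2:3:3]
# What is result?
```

text has length 5. The slice text[2:3:3] selects indices [2] (2->'p'), giving 'p'.

'p'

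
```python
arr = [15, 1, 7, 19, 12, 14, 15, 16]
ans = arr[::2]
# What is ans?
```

arr has length 8. The slice arr[::2] selects indices [0, 2, 4, 6] (0->15, 2->7, 4->12, 6->15), giving [15, 7, 12, 15].

[15, 7, 12, 15]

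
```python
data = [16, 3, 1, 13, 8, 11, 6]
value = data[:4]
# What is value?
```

data has length 7. The slice data[:4] selects indices [0, 1, 2, 3] (0->16, 1->3, 2->1, 3->13), giving [16, 3, 1, 13].

[16, 3, 1, 13]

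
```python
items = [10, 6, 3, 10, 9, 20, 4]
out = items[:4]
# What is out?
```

items has length 7. The slice items[:4] selects indices [0, 1, 2, 3] (0->10, 1->6, 2->3, 3->10), giving [10, 6, 3, 10].

[10, 6, 3, 10]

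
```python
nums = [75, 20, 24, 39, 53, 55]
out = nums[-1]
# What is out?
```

nums has length 6. Negative index -1 maps to positive index 6 + (-1) = 5. nums[5] = 55.

55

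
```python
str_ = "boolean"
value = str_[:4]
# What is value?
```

str_ has length 7. The slice str_[:4] selects indices [0, 1, 2, 3] (0->'b', 1->'o', 2->'o', 3->'l'), giving 'bool'.

'bool'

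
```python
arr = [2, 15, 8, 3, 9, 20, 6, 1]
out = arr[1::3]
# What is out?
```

arr has length 8. The slice arr[1::3] selects indices [1, 4, 7] (1->15, 4->9, 7->1), giving [15, 9, 1].

[15, 9, 1]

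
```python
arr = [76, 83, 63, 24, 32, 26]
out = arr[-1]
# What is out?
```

arr has length 6. Negative index -1 maps to positive index 6 + (-1) = 5. arr[5] = 26.

26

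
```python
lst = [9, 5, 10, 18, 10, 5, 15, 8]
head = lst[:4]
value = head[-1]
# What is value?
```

lst has length 8. The slice lst[:4] selects indices [0, 1, 2, 3] (0->9, 1->5, 2->10, 3->18), giving [9, 5, 10, 18]. So head = [9, 5, 10, 18]. Then head[-1] = 18.

18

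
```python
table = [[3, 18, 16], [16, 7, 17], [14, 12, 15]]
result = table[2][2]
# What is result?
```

table[2] = [14, 12, 15]. Taking column 2 of that row yields 15.

15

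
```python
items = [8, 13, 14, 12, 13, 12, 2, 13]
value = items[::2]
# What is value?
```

items has length 8. The slice items[::2] selects indices [0, 2, 4, 6] (0->8, 2->14, 4->13, 6->2), giving [8, 14, 13, 2].

[8, 14, 13, 2]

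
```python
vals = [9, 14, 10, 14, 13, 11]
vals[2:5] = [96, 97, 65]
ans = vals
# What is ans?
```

vals starts as [9, 14, 10, 14, 13, 11] (length 6). The slice vals[2:5] covers indices [2, 3, 4] with values [10, 14, 13]. Replacing that slice with [96, 97, 65] (same length) produces [9, 14, 96, 97, 65, 11].

[9, 14, 96, 97, 65, 11]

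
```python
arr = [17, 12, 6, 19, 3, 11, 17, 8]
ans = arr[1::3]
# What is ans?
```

arr has length 8. The slice arr[1::3] selects indices [1, 4, 7] (1->12, 4->3, 7->8), giving [12, 3, 8].

[12, 3, 8]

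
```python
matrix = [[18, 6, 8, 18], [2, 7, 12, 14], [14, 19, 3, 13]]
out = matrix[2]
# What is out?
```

matrix has 3 rows. Row 2 is [14, 19, 3, 13].

[14, 19, 3, 13]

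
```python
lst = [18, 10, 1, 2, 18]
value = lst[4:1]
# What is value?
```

lst has length 5. The slice lst[4:1] resolves to an empty index range, so the result is [].

[]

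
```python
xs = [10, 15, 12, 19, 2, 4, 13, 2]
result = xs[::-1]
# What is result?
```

xs has length 8. The slice xs[::-1] selects indices [7, 6, 5, 4, 3, 2, 1, 0] (7->2, 6->13, 5->4, 4->2, 3->19, 2->12, 1->15, 0->10), giving [2, 13, 4, 2, 19, 12, 15, 10].

[2, 13, 4, 2, 19, 12, 15, 10]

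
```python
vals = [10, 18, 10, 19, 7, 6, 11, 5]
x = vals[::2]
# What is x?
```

vals has length 8. The slice vals[::2] selects indices [0, 2, 4, 6] (0->10, 2->10, 4->7, 6->11), giving [10, 10, 7, 11].

[10, 10, 7, 11]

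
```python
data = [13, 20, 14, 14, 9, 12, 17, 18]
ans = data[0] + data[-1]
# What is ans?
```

data has length 8. data[0] = 13.
data has length 8. Negative index -1 maps to positive index 8 + (-1) = 7. data[7] = 18.
Sum: 13 + 18 = 31.

31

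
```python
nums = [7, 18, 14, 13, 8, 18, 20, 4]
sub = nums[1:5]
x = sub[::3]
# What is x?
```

nums has length 8. The slice nums[1:5] selects indices [1, 2, 3, 4] (1->18, 2->14, 3->13, 4->8), giving [18, 14, 13, 8]. So sub = [18, 14, 13, 8]. sub has length 4. The slice sub[::3] selects indices [0, 3] (0->18, 3->8), giving [18, 8].

[18, 8]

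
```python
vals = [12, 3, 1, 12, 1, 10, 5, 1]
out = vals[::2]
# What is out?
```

vals has length 8. The slice vals[::2] selects indices [0, 2, 4, 6] (0->12, 2->1, 4->1, 6->5), giving [12, 1, 1, 5].

[12, 1, 1, 5]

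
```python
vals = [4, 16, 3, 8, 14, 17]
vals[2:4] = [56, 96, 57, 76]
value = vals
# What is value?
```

vals starts as [4, 16, 3, 8, 14, 17] (length 6). The slice vals[2:4] covers indices [2, 3] with values [3, 8]. Replacing that slice with [56, 96, 57, 76] (different length) produces [4, 16, 56, 96, 57, 76, 14, 17].

[4, 16, 56, 96, 57, 76, 14, 17]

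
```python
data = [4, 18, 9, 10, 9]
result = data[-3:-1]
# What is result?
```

data has length 5. The slice data[-3:-1] selects indices [2, 3] (2->9, 3->10), giving [9, 10].

[9, 10]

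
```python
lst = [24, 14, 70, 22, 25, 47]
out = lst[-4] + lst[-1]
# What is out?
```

lst has length 6. Negative index -4 maps to positive index 6 + (-4) = 2. lst[2] = 70.
lst has length 6. Negative index -1 maps to positive index 6 + (-1) = 5. lst[5] = 47.
Sum: 70 + 47 = 117.

117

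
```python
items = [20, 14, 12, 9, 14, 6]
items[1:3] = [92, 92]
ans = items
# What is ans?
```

items starts as [20, 14, 12, 9, 14, 6] (length 6). The slice items[1:3] covers indices [1, 2] with values [14, 12]. Replacing that slice with [92, 92] (same length) produces [20, 92, 92, 9, 14, 6].

[20, 92, 92, 9, 14, 6]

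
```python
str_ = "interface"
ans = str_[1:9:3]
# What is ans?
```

str_ has length 9. The slice str_[1:9:3] selects indices [1, 4, 7] (1->'n', 4->'r', 7->'c'), giving 'nrc'.

'nrc'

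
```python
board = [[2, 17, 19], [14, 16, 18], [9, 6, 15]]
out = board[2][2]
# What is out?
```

board[2] = [9, 6, 15]. Taking column 2 of that row yields 15.

15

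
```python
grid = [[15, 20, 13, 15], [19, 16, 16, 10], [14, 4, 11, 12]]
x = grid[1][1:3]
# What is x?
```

grid[1] = [19, 16, 16, 10]. grid[1] has length 4. The slice grid[1][1:3] selects indices [1, 2] (1->16, 2->16), giving [16, 16].

[16, 16]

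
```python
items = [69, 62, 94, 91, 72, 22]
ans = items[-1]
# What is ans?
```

items has length 6. Negative index -1 maps to positive index 6 + (-1) = 5. items[5] = 22.

22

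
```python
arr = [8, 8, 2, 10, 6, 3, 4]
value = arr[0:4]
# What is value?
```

arr has length 7. The slice arr[0:4] selects indices [0, 1, 2, 3] (0->8, 1->8, 2->2, 3->10), giving [8, 8, 2, 10].

[8, 8, 2, 10]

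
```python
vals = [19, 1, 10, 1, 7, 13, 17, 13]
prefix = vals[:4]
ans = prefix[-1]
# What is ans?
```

vals has length 8. The slice vals[:4] selects indices [0, 1, 2, 3] (0->19, 1->1, 2->10, 3->1), giving [19, 1, 10, 1]. So prefix = [19, 1, 10, 1]. Then prefix[-1] = 1.

1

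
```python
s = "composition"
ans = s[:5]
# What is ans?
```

s has length 11. The slice s[:5] selects indices [0, 1, 2, 3, 4] (0->'c', 1->'o', 2->'m', 3->'p', 4->'o'), giving 'compo'.

'compo'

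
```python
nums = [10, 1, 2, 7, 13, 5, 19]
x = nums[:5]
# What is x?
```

nums has length 7. The slice nums[:5] selects indices [0, 1, 2, 3, 4] (0->10, 1->1, 2->2, 3->7, 4->13), giving [10, 1, 2, 7, 13].

[10, 1, 2, 7, 13]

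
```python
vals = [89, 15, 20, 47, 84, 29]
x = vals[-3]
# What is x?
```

vals has length 6. Negative index -3 maps to positive index 6 + (-3) = 3. vals[3] = 47.

47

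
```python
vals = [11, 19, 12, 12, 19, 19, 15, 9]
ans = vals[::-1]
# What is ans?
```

vals has length 8. The slice vals[::-1] selects indices [7, 6, 5, 4, 3, 2, 1, 0] (7->9, 6->15, 5->19, 4->19, 3->12, 2->12, 1->19, 0->11), giving [9, 15, 19, 19, 12, 12, 19, 11].

[9, 15, 19, 19, 12, 12, 19, 11]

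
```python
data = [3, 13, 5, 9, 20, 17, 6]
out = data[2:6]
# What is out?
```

data has length 7. The slice data[2:6] selects indices [2, 3, 4, 5] (2->5, 3->9, 4->20, 5->17), giving [5, 9, 20, 17].

[5, 9, 20, 17]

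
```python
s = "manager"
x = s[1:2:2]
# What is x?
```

s has length 7. The slice s[1:2:2] selects indices [1] (1->'a'), giving 'a'.

'a'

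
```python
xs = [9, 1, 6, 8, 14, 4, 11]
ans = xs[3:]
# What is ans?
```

xs has length 7. The slice xs[3:] selects indices [3, 4, 5, 6] (3->8, 4->14, 5->4, 6->11), giving [8, 14, 4, 11].

[8, 14, 4, 11]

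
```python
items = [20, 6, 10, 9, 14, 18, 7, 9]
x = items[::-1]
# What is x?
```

items has length 8. The slice items[::-1] selects indices [7, 6, 5, 4, 3, 2, 1, 0] (7->9, 6->7, 5->18, 4->14, 3->9, 2->10, 1->6, 0->20), giving [9, 7, 18, 14, 9, 10, 6, 20].

[9, 7, 18, 14, 9, 10, 6, 20]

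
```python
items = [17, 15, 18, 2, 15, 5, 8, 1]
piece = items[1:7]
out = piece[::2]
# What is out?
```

items has length 8. The slice items[1:7] selects indices [1, 2, 3, 4, 5, 6] (1->15, 2->18, 3->2, 4->15, 5->5, 6->8), giving [15, 18, 2, 15, 5, 8]. So piece = [15, 18, 2, 15, 5, 8]. piece has length 6. The slice piece[::2] selects indices [0, 2, 4] (0->15, 2->2, 4->5), giving [15, 2, 5].

[15, 2, 5]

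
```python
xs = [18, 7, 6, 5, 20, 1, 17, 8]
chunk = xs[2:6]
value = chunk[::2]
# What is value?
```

xs has length 8. The slice xs[2:6] selects indices [2, 3, 4, 5] (2->6, 3->5, 4->20, 5->1), giving [6, 5, 20, 1]. So chunk = [6, 5, 20, 1]. chunk has length 4. The slice chunk[::2] selects indices [0, 2] (0->6, 2->20), giving [6, 20].

[6, 20]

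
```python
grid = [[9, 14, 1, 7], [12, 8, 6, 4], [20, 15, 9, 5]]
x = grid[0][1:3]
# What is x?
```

grid[0] = [9, 14, 1, 7]. grid[0] has length 4. The slice grid[0][1:3] selects indices [1, 2] (1->14, 2->1), giving [14, 1].

[14, 1]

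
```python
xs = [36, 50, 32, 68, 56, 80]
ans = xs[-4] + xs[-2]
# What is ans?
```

xs has length 6. Negative index -4 maps to positive index 6 + (-4) = 2. xs[2] = 32.
xs has length 6. Negative index -2 maps to positive index 6 + (-2) = 4. xs[4] = 56.
Sum: 32 + 56 = 88.

88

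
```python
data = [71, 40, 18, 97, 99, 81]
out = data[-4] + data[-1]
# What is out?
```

data has length 6. Negative index -4 maps to positive index 6 + (-4) = 2. data[2] = 18.
data has length 6. Negative index -1 maps to positive index 6 + (-1) = 5. data[5] = 81.
Sum: 18 + 81 = 99.

99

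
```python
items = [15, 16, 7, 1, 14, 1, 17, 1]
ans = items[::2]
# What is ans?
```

items has length 8. The slice items[::2] selects indices [0, 2, 4, 6] (0->15, 2->7, 4->14, 6->17), giving [15, 7, 14, 17].

[15, 7, 14, 17]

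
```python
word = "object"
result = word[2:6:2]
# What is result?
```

word has length 6. The slice word[2:6:2] selects indices [2, 4] (2->'j', 4->'c'), giving 'jc'.

'jc'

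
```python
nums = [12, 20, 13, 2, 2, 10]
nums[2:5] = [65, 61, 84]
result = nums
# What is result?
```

nums starts as [12, 20, 13, 2, 2, 10] (length 6). The slice nums[2:5] covers indices [2, 3, 4] with values [13, 2, 2]. Replacing that slice with [65, 61, 84] (same length) produces [12, 20, 65, 61, 84, 10].

[12, 20, 65, 61, 84, 10]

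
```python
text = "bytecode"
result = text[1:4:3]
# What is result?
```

text has length 8. The slice text[1:4:3] selects indices [1] (1->'y'), giving 'y'.

'y'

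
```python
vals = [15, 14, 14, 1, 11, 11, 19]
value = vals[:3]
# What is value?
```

vals has length 7. The slice vals[:3] selects indices [0, 1, 2] (0->15, 1->14, 2->14), giving [15, 14, 14].

[15, 14, 14]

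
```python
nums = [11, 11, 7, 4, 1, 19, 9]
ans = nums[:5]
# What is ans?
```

nums has length 7. The slice nums[:5] selects indices [0, 1, 2, 3, 4] (0->11, 1->11, 2->7, 3->4, 4->1), giving [11, 11, 7, 4, 1].

[11, 11, 7, 4, 1]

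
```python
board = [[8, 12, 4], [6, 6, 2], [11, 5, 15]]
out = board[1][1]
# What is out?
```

board[1] = [6, 6, 2]. Taking column 1 of that row yields 6.

6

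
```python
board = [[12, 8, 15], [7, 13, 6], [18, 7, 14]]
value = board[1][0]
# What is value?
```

board[1] = [7, 13, 6]. Taking column 0 of that row yields 7.

7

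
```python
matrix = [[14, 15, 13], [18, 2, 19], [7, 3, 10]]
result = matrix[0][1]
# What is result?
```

matrix[0] = [14, 15, 13]. Taking column 1 of that row yields 15.

15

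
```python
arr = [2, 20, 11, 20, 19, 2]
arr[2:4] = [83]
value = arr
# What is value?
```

arr starts as [2, 20, 11, 20, 19, 2] (length 6). The slice arr[2:4] covers indices [2, 3] with values [11, 20]. Replacing that slice with [83] (different length) produces [2, 20, 83, 19, 2].

[2, 20, 83, 19, 2]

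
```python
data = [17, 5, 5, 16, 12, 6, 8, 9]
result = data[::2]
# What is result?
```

data has length 8. The slice data[::2] selects indices [0, 2, 4, 6] (0->17, 2->5, 4->12, 6->8), giving [17, 5, 12, 8].

[17, 5, 12, 8]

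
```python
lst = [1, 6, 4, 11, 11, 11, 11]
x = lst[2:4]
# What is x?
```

lst has length 7. The slice lst[2:4] selects indices [2, 3] (2->4, 3->11), giving [4, 11].

[4, 11]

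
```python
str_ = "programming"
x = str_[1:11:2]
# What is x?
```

str_ has length 11. The slice str_[1:11:2] selects indices [1, 3, 5, 7, 9] (1->'r', 3->'g', 5->'a', 7->'m', 9->'n'), giving 'rgamn'.

'rgamn'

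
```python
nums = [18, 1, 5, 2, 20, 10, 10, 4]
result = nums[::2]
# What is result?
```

nums has length 8. The slice nums[::2] selects indices [0, 2, 4, 6] (0->18, 2->5, 4->20, 6->10), giving [18, 5, 20, 10].

[18, 5, 20, 10]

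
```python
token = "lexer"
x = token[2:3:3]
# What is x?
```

token has length 5. The slice token[2:3:3] selects indices [2] (2->'x'), giving 'x'.

'x'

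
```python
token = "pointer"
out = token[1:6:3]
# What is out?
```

token has length 7. The slice token[1:6:3] selects indices [1, 4] (1->'o', 4->'t'), giving 'ot'.

'ot'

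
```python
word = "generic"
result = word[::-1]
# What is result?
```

word has length 7. The slice word[::-1] selects indices [6, 5, 4, 3, 2, 1, 0] (6->'c', 5->'i', 4->'r', 3->'e', 2->'n', 1->'e', 0->'g'), giving 'cireneg'.

'cireneg'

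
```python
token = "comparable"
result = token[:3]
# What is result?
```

token has length 10. The slice token[:3] selects indices [0, 1, 2] (0->'c', 1->'o', 2->'m'), giving 'com'.

'com'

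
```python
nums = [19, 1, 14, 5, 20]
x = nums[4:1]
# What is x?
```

nums has length 5. The slice nums[4:1] resolves to an empty index range, so the result is [].

[]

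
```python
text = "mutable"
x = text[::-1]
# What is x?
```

text has length 7. The slice text[::-1] selects indices [6, 5, 4, 3, 2, 1, 0] (6->'e', 5->'l', 4->'b', 3->'a', 2->'t', 1->'u', 0->'m'), giving 'elbatum'.

'elbatum'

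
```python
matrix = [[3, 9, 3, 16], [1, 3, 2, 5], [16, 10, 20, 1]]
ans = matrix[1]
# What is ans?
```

matrix has 3 rows. Row 1 is [1, 3, 2, 5].

[1, 3, 2, 5]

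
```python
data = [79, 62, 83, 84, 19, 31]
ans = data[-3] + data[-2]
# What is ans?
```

data has length 6. Negative index -3 maps to positive index 6 + (-3) = 3. data[3] = 84.
data has length 6. Negative index -2 maps to positive index 6 + (-2) = 4. data[4] = 19.
Sum: 84 + 19 = 103.

103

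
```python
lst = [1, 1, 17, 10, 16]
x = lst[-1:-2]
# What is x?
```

lst has length 5. The slice lst[-1:-2] resolves to an empty index range, so the result is [].

[]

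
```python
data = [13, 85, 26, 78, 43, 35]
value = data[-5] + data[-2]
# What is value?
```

data has length 6. Negative index -5 maps to positive index 6 + (-5) = 1. data[1] = 85.
data has length 6. Negative index -2 maps to positive index 6 + (-2) = 4. data[4] = 43.
Sum: 85 + 43 = 128.

128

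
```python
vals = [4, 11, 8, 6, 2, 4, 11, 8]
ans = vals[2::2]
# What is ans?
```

vals has length 8. The slice vals[2::2] selects indices [2, 4, 6] (2->8, 4->2, 6->11), giving [8, 2, 11].

[8, 2, 11]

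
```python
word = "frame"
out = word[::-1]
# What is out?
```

word has length 5. The slice word[::-1] selects indices [4, 3, 2, 1, 0] (4->'e', 3->'m', 2->'a', 1->'r', 0->'f'), giving 'emarf'.

'emarf'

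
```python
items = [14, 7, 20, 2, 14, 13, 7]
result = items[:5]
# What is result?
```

items has length 7. The slice items[:5] selects indices [0, 1, 2, 3, 4] (0->14, 1->7, 2->20, 3->2, 4->14), giving [14, 7, 20, 2, 14].

[14, 7, 20, 2, 14]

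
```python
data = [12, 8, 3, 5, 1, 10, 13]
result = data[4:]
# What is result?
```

data has length 7. The slice data[4:] selects indices [4, 5, 6] (4->1, 5->10, 6->13), giving [1, 10, 13].

[1, 10, 13]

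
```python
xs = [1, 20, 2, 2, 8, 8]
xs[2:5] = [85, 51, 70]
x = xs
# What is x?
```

xs starts as [1, 20, 2, 2, 8, 8] (length 6). The slice xs[2:5] covers indices [2, 3, 4] with values [2, 2, 8]. Replacing that slice with [85, 51, 70] (same length) produces [1, 20, 85, 51, 70, 8].

[1, 20, 85, 51, 70, 8]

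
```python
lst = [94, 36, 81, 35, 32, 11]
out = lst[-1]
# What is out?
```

lst has length 6. Negative index -1 maps to positive index 6 + (-1) = 5. lst[5] = 11.

11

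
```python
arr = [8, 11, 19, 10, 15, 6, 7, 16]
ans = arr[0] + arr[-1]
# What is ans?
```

arr has length 8. arr[0] = 8.
arr has length 8. Negative index -1 maps to positive index 8 + (-1) = 7. arr[7] = 16.
Sum: 8 + 16 = 24.

24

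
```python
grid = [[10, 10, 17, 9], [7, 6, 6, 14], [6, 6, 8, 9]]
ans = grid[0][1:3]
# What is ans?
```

grid[0] = [10, 10, 17, 9]. grid[0] has length 4. The slice grid[0][1:3] selects indices [1, 2] (1->10, 2->17), giving [10, 17].

[10, 17]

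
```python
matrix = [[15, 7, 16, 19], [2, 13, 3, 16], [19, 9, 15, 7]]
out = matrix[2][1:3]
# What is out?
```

matrix[2] = [19, 9, 15, 7]. matrix[2] has length 4. The slice matrix[2][1:3] selects indices [1, 2] (1->9, 2->15), giving [9, 15].

[9, 15]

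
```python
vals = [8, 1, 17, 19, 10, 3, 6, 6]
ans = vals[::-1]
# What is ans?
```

vals has length 8. The slice vals[::-1] selects indices [7, 6, 5, 4, 3, 2, 1, 0] (7->6, 6->6, 5->3, 4->10, 3->19, 2->17, 1->1, 0->8), giving [6, 6, 3, 10, 19, 17, 1, 8].

[6, 6, 3, 10, 19, 17, 1, 8]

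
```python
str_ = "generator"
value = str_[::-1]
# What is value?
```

str_ has length 9. The slice str_[::-1] selects indices [8, 7, 6, 5, 4, 3, 2, 1, 0] (8->'r', 7->'o', 6->'t', 5->'a', 4->'r', 3->'e', 2->'n', 1->'e', 0->'g'), giving 'rotareneg'.

'rotareneg'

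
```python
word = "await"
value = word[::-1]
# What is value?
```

word has length 5. The slice word[::-1] selects indices [4, 3, 2, 1, 0] (4->'t', 3->'i', 2->'a', 1->'w', 0->'a'), giving 'tiawa'.

'tiawa'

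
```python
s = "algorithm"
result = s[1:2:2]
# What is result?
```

s has length 9. The slice s[1:2:2] selects indices [1] (1->'l'), giving 'l'.

'l'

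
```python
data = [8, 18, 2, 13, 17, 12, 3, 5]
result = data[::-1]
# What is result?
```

data has length 8. The slice data[::-1] selects indices [7, 6, 5, 4, 3, 2, 1, 0] (7->5, 6->3, 5->12, 4->17, 3->13, 2->2, 1->18, 0->8), giving [5, 3, 12, 17, 13, 2, 18, 8].

[5, 3, 12, 17, 13, 2, 18, 8]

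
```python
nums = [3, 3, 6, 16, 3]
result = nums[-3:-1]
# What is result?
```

nums has length 5. The slice nums[-3:-1] selects indices [2, 3] (2->6, 3->16), giving [6, 16].

[6, 16]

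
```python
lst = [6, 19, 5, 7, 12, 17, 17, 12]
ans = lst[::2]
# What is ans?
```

lst has length 8. The slice lst[::2] selects indices [0, 2, 4, 6] (0->6, 2->5, 4->12, 6->17), giving [6, 5, 12, 17].

[6, 5, 12, 17]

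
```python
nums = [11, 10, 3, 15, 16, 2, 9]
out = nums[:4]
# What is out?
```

nums has length 7. The slice nums[:4] selects indices [0, 1, 2, 3] (0->11, 1->10, 2->3, 3->15), giving [11, 10, 3, 15].

[11, 10, 3, 15]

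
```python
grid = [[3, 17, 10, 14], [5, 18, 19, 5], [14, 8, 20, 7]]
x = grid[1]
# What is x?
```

grid has 3 rows. Row 1 is [5, 18, 19, 5].

[5, 18, 19, 5]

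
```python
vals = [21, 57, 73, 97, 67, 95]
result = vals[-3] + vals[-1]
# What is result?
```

vals has length 6. Negative index -3 maps to positive index 6 + (-3) = 3. vals[3] = 97.
vals has length 6. Negative index -1 maps to positive index 6 + (-1) = 5. vals[5] = 95.
Sum: 97 + 95 = 192.

192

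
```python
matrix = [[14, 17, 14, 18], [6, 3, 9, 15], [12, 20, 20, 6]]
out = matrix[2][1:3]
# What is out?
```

matrix[2] = [12, 20, 20, 6]. matrix[2] has length 4. The slice matrix[2][1:3] selects indices [1, 2] (1->20, 2->20), giving [20, 20].

[20, 20]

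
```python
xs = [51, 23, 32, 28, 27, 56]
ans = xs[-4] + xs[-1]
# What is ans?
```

xs has length 6. Negative index -4 maps to positive index 6 + (-4) = 2. xs[2] = 32.
xs has length 6. Negative index -1 maps to positive index 6 + (-1) = 5. xs[5] = 56.
Sum: 32 + 56 = 88.

88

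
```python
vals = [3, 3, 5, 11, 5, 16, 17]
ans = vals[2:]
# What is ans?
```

vals has length 7. The slice vals[2:] selects indices [2, 3, 4, 5, 6] (2->5, 3->11, 4->5, 5->16, 6->17), giving [5, 11, 5, 16, 17].

[5, 11, 5, 16, 17]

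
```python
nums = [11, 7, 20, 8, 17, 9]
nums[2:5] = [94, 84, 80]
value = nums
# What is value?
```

nums starts as [11, 7, 20, 8, 17, 9] (length 6). The slice nums[2:5] covers indices [2, 3, 4] with values [20, 8, 17]. Replacing that slice with [94, 84, 80] (same length) produces [11, 7, 94, 84, 80, 9].

[11, 7, 94, 84, 80, 9]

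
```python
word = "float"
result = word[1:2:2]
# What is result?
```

word has length 5. The slice word[1:2:2] selects indices [1] (1->'l'), giving 'l'.

'l'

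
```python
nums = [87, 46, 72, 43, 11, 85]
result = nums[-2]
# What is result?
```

nums has length 6. Negative index -2 maps to positive index 6 + (-2) = 4. nums[4] = 11.

11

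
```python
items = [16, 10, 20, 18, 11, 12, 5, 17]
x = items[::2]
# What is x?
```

items has length 8. The slice items[::2] selects indices [0, 2, 4, 6] (0->16, 2->20, 4->11, 6->5), giving [16, 20, 11, 5].

[16, 20, 11, 5]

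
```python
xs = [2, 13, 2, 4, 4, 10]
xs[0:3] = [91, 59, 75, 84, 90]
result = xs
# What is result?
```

xs starts as [2, 13, 2, 4, 4, 10] (length 6). The slice xs[0:3] covers indices [0, 1, 2] with values [2, 13, 2]. Replacing that slice with [91, 59, 75, 84, 90] (different length) produces [91, 59, 75, 84, 90, 4, 4, 10].

[91, 59, 75, 84, 90, 4, 4, 10]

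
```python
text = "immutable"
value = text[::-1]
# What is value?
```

text has length 9. The slice text[::-1] selects indices [8, 7, 6, 5, 4, 3, 2, 1, 0] (8->'e', 7->'l', 6->'b', 5->'a', 4->'t', 3->'u', 2->'m', 1->'m', 0->'i'), giving 'elbatummi'.

'elbatummi'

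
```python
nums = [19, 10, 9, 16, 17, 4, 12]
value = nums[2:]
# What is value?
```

nums has length 7. The slice nums[2:] selects indices [2, 3, 4, 5, 6] (2->9, 3->16, 4->17, 5->4, 6->12), giving [9, 16, 17, 4, 12].

[9, 16, 17, 4, 12]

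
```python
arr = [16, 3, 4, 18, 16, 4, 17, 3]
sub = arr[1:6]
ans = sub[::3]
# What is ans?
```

arr has length 8. The slice arr[1:6] selects indices [1, 2, 3, 4, 5] (1->3, 2->4, 3->18, 4->16, 5->4), giving [3, 4, 18, 16, 4]. So sub = [3, 4, 18, 16, 4]. sub has length 5. The slice sub[::3] selects indices [0, 3] (0->3, 3->16), giving [3, 16].

[3, 16]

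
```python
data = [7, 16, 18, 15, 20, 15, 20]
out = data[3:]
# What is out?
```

data has length 7. The slice data[3:] selects indices [3, 4, 5, 6] (3->15, 4->20, 5->15, 6->20), giving [15, 20, 15, 20].

[15, 20, 15, 20]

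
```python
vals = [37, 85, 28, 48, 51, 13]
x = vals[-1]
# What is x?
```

vals has length 6. Negative index -1 maps to positive index 6 + (-1) = 5. vals[5] = 13.

13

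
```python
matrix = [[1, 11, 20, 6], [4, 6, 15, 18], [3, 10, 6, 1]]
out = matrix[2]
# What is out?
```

matrix has 3 rows. Row 2 is [3, 10, 6, 1].

[3, 10, 6, 1]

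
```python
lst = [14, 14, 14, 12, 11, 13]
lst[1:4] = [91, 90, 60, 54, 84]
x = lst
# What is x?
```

lst starts as [14, 14, 14, 12, 11, 13] (length 6). The slice lst[1:4] covers indices [1, 2, 3] with values [14, 14, 12]. Replacing that slice with [91, 90, 60, 54, 84] (different length) produces [14, 91, 90, 60, 54, 84, 11, 13].

[14, 91, 90, 60, 54, 84, 11, 13]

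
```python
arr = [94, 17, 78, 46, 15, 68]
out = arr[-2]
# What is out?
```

arr has length 6. Negative index -2 maps to positive index 6 + (-2) = 4. arr[4] = 15.

15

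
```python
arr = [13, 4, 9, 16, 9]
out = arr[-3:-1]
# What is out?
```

arr has length 5. The slice arr[-3:-1] selects indices [2, 3] (2->9, 3->16), giving [9, 16].

[9, 16]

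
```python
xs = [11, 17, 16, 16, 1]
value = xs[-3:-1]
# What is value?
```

xs has length 5. The slice xs[-3:-1] selects indices [2, 3] (2->16, 3->16), giving [16, 16].

[16, 16]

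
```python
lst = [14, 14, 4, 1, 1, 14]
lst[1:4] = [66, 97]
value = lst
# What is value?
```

lst starts as [14, 14, 4, 1, 1, 14] (length 6). The slice lst[1:4] covers indices [1, 2, 3] with values [14, 4, 1]. Replacing that slice with [66, 97] (different length) produces [14, 66, 97, 1, 14].

[14, 66, 97, 1, 14]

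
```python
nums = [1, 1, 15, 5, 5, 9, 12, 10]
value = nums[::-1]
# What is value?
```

nums has length 8. The slice nums[::-1] selects indices [7, 6, 5, 4, 3, 2, 1, 0] (7->10, 6->12, 5->9, 4->5, 3->5, 2->15, 1->1, 0->1), giving [10, 12, 9, 5, 5, 15, 1, 1].

[10, 12, 9, 5, 5, 15, 1, 1]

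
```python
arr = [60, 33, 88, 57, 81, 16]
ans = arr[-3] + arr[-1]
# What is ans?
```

arr has length 6. Negative index -3 maps to positive index 6 + (-3) = 3. arr[3] = 57.
arr has length 6. Negative index -1 maps to positive index 6 + (-1) = 5. arr[5] = 16.
Sum: 57 + 16 = 73.

73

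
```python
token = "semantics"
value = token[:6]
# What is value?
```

token has length 9. The slice token[:6] selects indices [0, 1, 2, 3, 4, 5] (0->'s', 1->'e', 2->'m', 3->'a', 4->'n', 5->'t'), giving 'semant'.

'semant'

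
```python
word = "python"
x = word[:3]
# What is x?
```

word has length 6. The slice word[:3] selects indices [0, 1, 2] (0->'p', 1->'y', 2->'t'), giving 'pyt'.

'pyt'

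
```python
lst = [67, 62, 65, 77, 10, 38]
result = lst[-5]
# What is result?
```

lst has length 6. Negative index -5 maps to positive index 6 + (-5) = 1. lst[1] = 62.

62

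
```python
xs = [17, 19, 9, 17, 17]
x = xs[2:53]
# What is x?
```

xs has length 5. The slice xs[2:53] selects indices [2, 3, 4] (2->9, 3->17, 4->17), giving [9, 17, 17].

[9, 17, 17]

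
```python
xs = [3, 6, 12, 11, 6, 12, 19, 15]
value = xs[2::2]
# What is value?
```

xs has length 8. The slice xs[2::2] selects indices [2, 4, 6] (2->12, 4->6, 6->19), giving [12, 6, 19].

[12, 6, 19]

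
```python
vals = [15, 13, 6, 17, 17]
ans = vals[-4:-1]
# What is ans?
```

vals has length 5. The slice vals[-4:-1] selects indices [1, 2, 3] (1->13, 2->6, 3->17), giving [13, 6, 17].

[13, 6, 17]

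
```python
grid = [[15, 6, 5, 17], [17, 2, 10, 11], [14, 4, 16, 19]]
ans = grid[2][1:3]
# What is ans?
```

grid[2] = [14, 4, 16, 19]. grid[2] has length 4. The slice grid[2][1:3] selects indices [1, 2] (1->4, 2->16), giving [4, 16].

[4, 16]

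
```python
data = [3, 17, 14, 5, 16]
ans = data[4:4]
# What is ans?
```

data has length 5. The slice data[4:4] resolves to an empty index range, so the result is [].

[]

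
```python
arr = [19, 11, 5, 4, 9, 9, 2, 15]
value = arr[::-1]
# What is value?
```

arr has length 8. The slice arr[::-1] selects indices [7, 6, 5, 4, 3, 2, 1, 0] (7->15, 6->2, 5->9, 4->9, 3->4, 2->5, 1->11, 0->19), giving [15, 2, 9, 9, 4, 5, 11, 19].

[15, 2, 9, 9, 4, 5, 11, 19]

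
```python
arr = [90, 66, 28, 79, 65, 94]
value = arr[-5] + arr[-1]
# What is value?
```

arr has length 6. Negative index -5 maps to positive index 6 + (-5) = 1. arr[1] = 66.
arr has length 6. Negative index -1 maps to positive index 6 + (-1) = 5. arr[5] = 94.
Sum: 66 + 94 = 160.

160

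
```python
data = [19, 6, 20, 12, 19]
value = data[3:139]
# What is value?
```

data has length 5. The slice data[3:139] selects indices [3, 4] (3->12, 4->19), giving [12, 19].

[12, 19]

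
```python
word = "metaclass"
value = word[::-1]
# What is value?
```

word has length 9. The slice word[::-1] selects indices [8, 7, 6, 5, 4, 3, 2, 1, 0] (8->'s', 7->'s', 6->'a', 5->'l', 4->'c', 3->'a', 2->'t', 1->'e', 0->'m'), giving 'ssalcatem'.

'ssalcatem'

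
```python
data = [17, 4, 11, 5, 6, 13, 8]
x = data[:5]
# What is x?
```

data has length 7. The slice data[:5] selects indices [0, 1, 2, 3, 4] (0->17, 1->4, 2->11, 3->5, 4->6), giving [17, 4, 11, 5, 6].

[17, 4, 11, 5, 6]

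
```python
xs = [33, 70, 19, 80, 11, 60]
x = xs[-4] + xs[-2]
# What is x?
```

xs has length 6. Negative index -4 maps to positive index 6 + (-4) = 2. xs[2] = 19.
xs has length 6. Negative index -2 maps to positive index 6 + (-2) = 4. xs[4] = 11.
Sum: 19 + 11 = 30.

30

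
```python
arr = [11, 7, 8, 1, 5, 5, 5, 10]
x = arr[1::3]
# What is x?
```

arr has length 8. The slice arr[1::3] selects indices [1, 4, 7] (1->7, 4->5, 7->10), giving [7, 5, 10].

[7, 5, 10]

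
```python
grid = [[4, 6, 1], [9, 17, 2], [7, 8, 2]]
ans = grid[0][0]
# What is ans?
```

grid[0] = [4, 6, 1]. Taking column 0 of that row yields 4.

4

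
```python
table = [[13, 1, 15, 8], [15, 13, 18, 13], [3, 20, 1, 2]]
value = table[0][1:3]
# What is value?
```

table[0] = [13, 1, 15, 8]. table[0] has length 4. The slice table[0][1:3] selects indices [1, 2] (1->1, 2->15), giving [1, 15].

[1, 15]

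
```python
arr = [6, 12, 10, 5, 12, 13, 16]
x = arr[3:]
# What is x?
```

arr has length 7. The slice arr[3:] selects indices [3, 4, 5, 6] (3->5, 4->12, 5->13, 6->16), giving [5, 12, 13, 16].

[5, 12, 13, 16]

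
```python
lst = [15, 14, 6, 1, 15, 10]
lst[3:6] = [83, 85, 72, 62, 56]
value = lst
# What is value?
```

lst starts as [15, 14, 6, 1, 15, 10] (length 6). The slice lst[3:6] covers indices [3, 4, 5] with values [1, 15, 10]. Replacing that slice with [83, 85, 72, 62, 56] (different length) produces [15, 14, 6, 83, 85, 72, 62, 56].

[15, 14, 6, 83, 85, 72, 62, 56]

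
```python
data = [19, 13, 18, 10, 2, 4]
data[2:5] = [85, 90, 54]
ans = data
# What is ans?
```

data starts as [19, 13, 18, 10, 2, 4] (length 6). The slice data[2:5] covers indices [2, 3, 4] with values [18, 10, 2]. Replacing that slice with [85, 90, 54] (same length) produces [19, 13, 85, 90, 54, 4].

[19, 13, 85, 90, 54, 4]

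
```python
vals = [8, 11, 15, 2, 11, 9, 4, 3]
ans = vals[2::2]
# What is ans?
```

vals has length 8. The slice vals[2::2] selects indices [2, 4, 6] (2->15, 4->11, 6->4), giving [15, 11, 4].

[15, 11, 4]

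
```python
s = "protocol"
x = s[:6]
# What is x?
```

s has length 8. The slice s[:6] selects indices [0, 1, 2, 3, 4, 5] (0->'p', 1->'r', 2->'o', 3->'t', 4->'o', 5->'c'), giving 'protoc'.

'protoc'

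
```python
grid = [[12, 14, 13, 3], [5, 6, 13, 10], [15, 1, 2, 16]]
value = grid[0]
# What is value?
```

grid has 3 rows. Row 0 is [12, 14, 13, 3].

[12, 14, 13, 3]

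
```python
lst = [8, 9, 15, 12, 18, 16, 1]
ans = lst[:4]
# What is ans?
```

lst has length 7. The slice lst[:4] selects indices [0, 1, 2, 3] (0->8, 1->9, 2->15, 3->12), giving [8, 9, 15, 12].

[8, 9, 15, 12]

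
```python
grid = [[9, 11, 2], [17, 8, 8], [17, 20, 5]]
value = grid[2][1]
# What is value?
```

grid[2] = [17, 20, 5]. Taking column 1 of that row yields 20.

20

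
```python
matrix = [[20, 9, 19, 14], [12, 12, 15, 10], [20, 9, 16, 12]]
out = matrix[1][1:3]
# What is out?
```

matrix[1] = [12, 12, 15, 10]. matrix[1] has length 4. The slice matrix[1][1:3] selects indices [1, 2] (1->12, 2->15), giving [12, 15].

[12, 15]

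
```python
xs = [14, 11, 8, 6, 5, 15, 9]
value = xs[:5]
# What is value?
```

xs has length 7. The slice xs[:5] selects indices [0, 1, 2, 3, 4] (0->14, 1->11, 2->8, 3->6, 4->5), giving [14, 11, 8, 6, 5].

[14, 11, 8, 6, 5]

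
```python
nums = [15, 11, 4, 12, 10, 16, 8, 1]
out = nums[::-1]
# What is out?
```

nums has length 8. The slice nums[::-1] selects indices [7, 6, 5, 4, 3, 2, 1, 0] (7->1, 6->8, 5->16, 4->10, 3->12, 2->4, 1->11, 0->15), giving [1, 8, 16, 10, 12, 4, 11, 15].

[1, 8, 16, 10, 12, 4, 11, 15]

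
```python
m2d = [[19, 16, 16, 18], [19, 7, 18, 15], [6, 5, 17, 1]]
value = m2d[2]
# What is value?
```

m2d has 3 rows. Row 2 is [6, 5, 17, 1].

[6, 5, 17, 1]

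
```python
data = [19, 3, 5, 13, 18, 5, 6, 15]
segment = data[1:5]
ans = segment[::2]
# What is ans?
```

data has length 8. The slice data[1:5] selects indices [1, 2, 3, 4] (1->3, 2->5, 3->13, 4->18), giving [3, 5, 13, 18]. So segment = [3, 5, 13, 18]. segment has length 4. The slice segment[::2] selects indices [0, 2] (0->3, 2->13), giving [3, 13].

[3, 13]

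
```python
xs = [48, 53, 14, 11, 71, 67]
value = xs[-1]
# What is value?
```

xs has length 6. Negative index -1 maps to positive index 6 + (-1) = 5. xs[5] = 67.

67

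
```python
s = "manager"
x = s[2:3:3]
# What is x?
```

s has length 7. The slice s[2:3:3] selects indices [2] (2->'n'), giving 'n'.

'n'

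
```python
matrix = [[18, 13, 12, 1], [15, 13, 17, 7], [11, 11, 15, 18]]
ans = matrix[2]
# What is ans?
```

matrix has 3 rows. Row 2 is [11, 11, 15, 18].

[11, 11, 15, 18]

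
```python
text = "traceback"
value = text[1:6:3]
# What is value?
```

text has length 9. The slice text[1:6:3] selects indices [1, 4] (1->'r', 4->'e'), giving 're'.

're'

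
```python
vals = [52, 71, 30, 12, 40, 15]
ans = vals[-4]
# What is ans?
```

vals has length 6. Negative index -4 maps to positive index 6 + (-4) = 2. vals[2] = 30.

30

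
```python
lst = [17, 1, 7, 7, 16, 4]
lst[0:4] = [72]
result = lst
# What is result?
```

lst starts as [17, 1, 7, 7, 16, 4] (length 6). The slice lst[0:4] covers indices [0, 1, 2, 3] with values [17, 1, 7, 7]. Replacing that slice with [72] (different length) produces [72, 16, 4].

[72, 16, 4]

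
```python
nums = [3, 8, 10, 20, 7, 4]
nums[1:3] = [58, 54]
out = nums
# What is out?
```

nums starts as [3, 8, 10, 20, 7, 4] (length 6). The slice nums[1:3] covers indices [1, 2] with values [8, 10]. Replacing that slice with [58, 54] (same length) produces [3, 58, 54, 20, 7, 4].

[3, 58, 54, 20, 7, 4]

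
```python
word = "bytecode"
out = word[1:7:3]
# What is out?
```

word has length 8. The slice word[1:7:3] selects indices [1, 4] (1->'y', 4->'c'), giving 'yc'.

'yc'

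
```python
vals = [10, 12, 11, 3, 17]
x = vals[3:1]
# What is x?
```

vals has length 5. The slice vals[3:1] resolves to an empty index range, so the result is [].

[]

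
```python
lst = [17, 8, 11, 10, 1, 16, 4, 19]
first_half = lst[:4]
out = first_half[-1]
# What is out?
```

lst has length 8. The slice lst[:4] selects indices [0, 1, 2, 3] (0->17, 1->8, 2->11, 3->10), giving [17, 8, 11, 10]. So first_half = [17, 8, 11, 10]. Then first_half[-1] = 10.

10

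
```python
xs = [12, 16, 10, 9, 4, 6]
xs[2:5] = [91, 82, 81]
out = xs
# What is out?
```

xs starts as [12, 16, 10, 9, 4, 6] (length 6). The slice xs[2:5] covers indices [2, 3, 4] with values [10, 9, 4]. Replacing that slice with [91, 82, 81] (same length) produces [12, 16, 91, 82, 81, 6].

[12, 16, 91, 82, 81, 6]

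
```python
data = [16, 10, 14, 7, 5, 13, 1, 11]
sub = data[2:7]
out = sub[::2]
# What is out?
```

data has length 8. The slice data[2:7] selects indices [2, 3, 4, 5, 6] (2->14, 3->7, 4->5, 5->13, 6->1), giving [14, 7, 5, 13, 1]. So sub = [14, 7, 5, 13, 1]. sub has length 5. The slice sub[::2] selects indices [0, 2, 4] (0->14, 2->5, 4->1), giving [14, 5, 1].

[14, 5, 1]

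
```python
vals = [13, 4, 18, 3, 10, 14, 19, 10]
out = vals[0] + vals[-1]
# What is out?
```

vals has length 8. vals[0] = 13.
vals has length 8. Negative index -1 maps to positive index 8 + (-1) = 7. vals[7] = 10.
Sum: 13 + 10 = 23.

23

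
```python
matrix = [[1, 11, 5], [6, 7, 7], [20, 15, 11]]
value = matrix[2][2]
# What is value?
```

matrix[2] = [20, 15, 11]. Taking column 2 of that row yields 11.

11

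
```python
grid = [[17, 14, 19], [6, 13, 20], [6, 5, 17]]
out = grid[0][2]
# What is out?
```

grid[0] = [17, 14, 19]. Taking column 2 of that row yields 19.

19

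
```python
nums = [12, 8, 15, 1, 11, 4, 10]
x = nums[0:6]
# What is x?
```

nums has length 7. The slice nums[0:6] selects indices [0, 1, 2, 3, 4, 5] (0->12, 1->8, 2->15, 3->1, 4->11, 5->4), giving [12, 8, 15, 1, 11, 4].

[12, 8, 15, 1, 11, 4]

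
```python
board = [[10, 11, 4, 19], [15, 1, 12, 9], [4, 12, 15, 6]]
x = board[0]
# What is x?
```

board has 3 rows. Row 0 is [10, 11, 4, 19].

[10, 11, 4, 19]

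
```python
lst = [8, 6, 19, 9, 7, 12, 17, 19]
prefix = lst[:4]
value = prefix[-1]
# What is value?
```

lst has length 8. The slice lst[:4] selects indices [0, 1, 2, 3] (0->8, 1->6, 2->19, 3->9), giving [8, 6, 19, 9]. So prefix = [8, 6, 19, 9]. Then prefix[-1] = 9.

9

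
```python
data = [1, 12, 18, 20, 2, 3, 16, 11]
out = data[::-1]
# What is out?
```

data has length 8. The slice data[::-1] selects indices [7, 6, 5, 4, 3, 2, 1, 0] (7->11, 6->16, 5->3, 4->2, 3->20, 2->18, 1->12, 0->1), giving [11, 16, 3, 2, 20, 18, 12, 1].

[11, 16, 3, 2, 20, 18, 12, 1]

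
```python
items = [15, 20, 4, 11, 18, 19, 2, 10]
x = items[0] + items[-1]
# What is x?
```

items has length 8. items[0] = 15.
items has length 8. Negative index -1 maps to positive index 8 + (-1) = 7. items[7] = 10.
Sum: 15 + 10 = 25.

25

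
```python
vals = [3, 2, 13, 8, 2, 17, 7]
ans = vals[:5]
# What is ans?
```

vals has length 7. The slice vals[:5] selects indices [0, 1, 2, 3, 4] (0->3, 1->2, 2->13, 3->8, 4->2), giving [3, 2, 13, 8, 2].

[3, 2, 13, 8, 2]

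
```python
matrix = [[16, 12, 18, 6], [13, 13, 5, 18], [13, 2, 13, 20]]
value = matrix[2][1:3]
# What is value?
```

matrix[2] = [13, 2, 13, 20]. matrix[2] has length 4. The slice matrix[2][1:3] selects indices [1, 2] (1->2, 2->13), giving [2, 13].

[2, 13]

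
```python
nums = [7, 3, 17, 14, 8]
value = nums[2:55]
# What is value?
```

nums has length 5. The slice nums[2:55] selects indices [2, 3, 4] (2->17, 3->14, 4->8), giving [17, 14, 8].

[17, 14, 8]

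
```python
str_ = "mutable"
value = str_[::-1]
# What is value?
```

str_ has length 7. The slice str_[::-1] selects indices [6, 5, 4, 3, 2, 1, 0] (6->'e', 5->'l', 4->'b', 3->'a', 2->'t', 1->'u', 0->'m'), giving 'elbatum'.

'elbatum'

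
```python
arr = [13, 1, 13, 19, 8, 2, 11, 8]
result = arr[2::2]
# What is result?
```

arr has length 8. The slice arr[2::2] selects indices [2, 4, 6] (2->13, 4->8, 6->11), giving [13, 8, 11].

[13, 8, 11]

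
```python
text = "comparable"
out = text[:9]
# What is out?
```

text has length 10. The slice text[:9] selects indices [0, 1, 2, 3, 4, 5, 6, 7, 8] (0->'c', 1->'o', 2->'m', 3->'p', 4->'a', 5->'r', 6->'a', 7->'b', 8->'l'), giving 'comparabl'.

'comparabl'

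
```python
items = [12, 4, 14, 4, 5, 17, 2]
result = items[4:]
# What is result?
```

items has length 7. The slice items[4:] selects indices [4, 5, 6] (4->5, 5->17, 6->2), giving [5, 17, 2].

[5, 17, 2]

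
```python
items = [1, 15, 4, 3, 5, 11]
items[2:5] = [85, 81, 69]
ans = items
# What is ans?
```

items starts as [1, 15, 4, 3, 5, 11] (length 6). The slice items[2:5] covers indices [2, 3, 4] with values [4, 3, 5]. Replacing that slice with [85, 81, 69] (same length) produces [1, 15, 85, 81, 69, 11].

[1, 15, 85, 81, 69, 11]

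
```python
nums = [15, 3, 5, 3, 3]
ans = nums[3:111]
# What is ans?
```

nums has length 5. The slice nums[3:111] selects indices [3, 4] (3->3, 4->3), giving [3, 3].

[3, 3]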